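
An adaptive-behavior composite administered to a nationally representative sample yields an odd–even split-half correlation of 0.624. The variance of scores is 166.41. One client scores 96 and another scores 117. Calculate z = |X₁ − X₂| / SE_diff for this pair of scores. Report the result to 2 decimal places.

2.39

σ = 166.41^(1/2) = 12.900
r_full = 2·0.624 / (1 + 0.624) ≃ 0.768
SEM = 12.900 * √(1 − 0.768) = 12.900 * √0.232 ≃ 12.900 * 0.481 ≃ 6.207
Standard error of the difference = 6.207·√2 ≃ 8.778
z = 21 / 8.778 ≃ 2.392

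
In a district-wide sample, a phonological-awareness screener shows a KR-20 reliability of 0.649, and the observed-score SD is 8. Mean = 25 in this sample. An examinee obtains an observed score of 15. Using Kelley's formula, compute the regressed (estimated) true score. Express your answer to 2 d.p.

T̂ = r·X + (1 − r)·M = 0.6490×15 + 0.3510×25 = 9.7350 + 8.7750 ≃ 18.5100

18.51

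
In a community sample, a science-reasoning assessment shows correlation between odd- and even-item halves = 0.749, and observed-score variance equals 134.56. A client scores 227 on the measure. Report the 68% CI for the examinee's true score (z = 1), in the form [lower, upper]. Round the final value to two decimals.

[222.61, 231.39]

SD = √134.56 = 11.600
r_full = 2·0.749 / (1 + 0.749) ≃ 0.856
SEM = 11.600 · √(1 − 0.856) = 11.600 · √0.144 ≃ 11.600 · 0.379 ≃ 4.394
Margin = 1 · 4.394 ≃ 4.394
Interval: (222.606, 231.394)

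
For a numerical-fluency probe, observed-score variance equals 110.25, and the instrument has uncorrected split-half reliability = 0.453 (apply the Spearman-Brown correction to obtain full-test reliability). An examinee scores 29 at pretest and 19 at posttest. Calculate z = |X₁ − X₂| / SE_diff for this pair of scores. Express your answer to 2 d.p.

1.10

SD = √110.25 = 10.50000
r_full = 2·0.453 / (1 + 0.453) ≈ 0.62354
SEM = 10.50000×√(1 − 0.62354) ≈ 6.44244
SE_diff = SEM × √2 ≈ 6.44244 × 1.41421 ≈ 9.11098
z = |29 − 19| / 9.11098 = 10 / 9.11098 ≈ 1.09758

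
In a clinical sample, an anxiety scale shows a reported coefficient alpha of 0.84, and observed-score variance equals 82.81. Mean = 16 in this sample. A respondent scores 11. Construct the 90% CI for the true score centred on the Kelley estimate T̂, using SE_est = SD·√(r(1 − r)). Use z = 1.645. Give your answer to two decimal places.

σ = 82.81^(1/2) = 9.1000
T̂ = r·X + (1 − r)·M = 0.8400×11 + 0.1600×16 = 9.2400 + 2.5600 ≈ 11.8000
SE_est = SD × √(r(1 − r)) = 9.1000 × √0.1344 ≈ 9.1000 × 0.3666 ≈ 3.3361
CI = 11.8000 ± 1.645 × 3.3361 → [6.3121, 17.2879]

[6.31, 17.29]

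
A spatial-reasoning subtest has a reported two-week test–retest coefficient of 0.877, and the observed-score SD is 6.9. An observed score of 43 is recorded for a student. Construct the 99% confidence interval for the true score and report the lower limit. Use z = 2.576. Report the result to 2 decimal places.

36.77

SEM = 6.9000·√(1 − 0.8770) ≈ 2.4199
Half-width = 2.576·2.4199 ≈ 6.2337
Lower limit = 43 − 6.2337 ≈ 36.7663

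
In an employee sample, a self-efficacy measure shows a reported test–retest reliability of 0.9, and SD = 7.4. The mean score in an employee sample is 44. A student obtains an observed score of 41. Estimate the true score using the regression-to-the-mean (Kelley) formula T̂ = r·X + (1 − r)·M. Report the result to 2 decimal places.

41.30

T̂ = r·X + (1 − r)·M = 0.900*41 + 0.100*44 = 36.900 + 4.400 ≈ 41.300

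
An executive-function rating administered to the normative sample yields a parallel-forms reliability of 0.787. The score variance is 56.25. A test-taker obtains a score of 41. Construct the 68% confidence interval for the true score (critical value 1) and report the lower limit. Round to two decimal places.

SD = √56.25 ≈ 7.5000
SEM = 7.5000 · √(1 − 0.7870) = 7.5000 · √0.2130 ≈ 7.5000 · 0.4615 ≈ 3.4614
1 · SEM ≈ 3.4614
Lower bound: 41 − 3.4614 = 37.5386

37.54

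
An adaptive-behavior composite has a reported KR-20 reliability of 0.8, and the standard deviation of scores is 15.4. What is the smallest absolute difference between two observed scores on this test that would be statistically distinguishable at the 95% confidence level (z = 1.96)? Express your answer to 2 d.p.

19.09

SEM = 15.400*√(1 − 0.800) ≈ 6.887
Standard error of the difference = 6.887·√2 ≈ 9.740
Minimum reliable difference = 1.96 * SE_diff ≈ 1.96 * 9.740 ≈ 19.090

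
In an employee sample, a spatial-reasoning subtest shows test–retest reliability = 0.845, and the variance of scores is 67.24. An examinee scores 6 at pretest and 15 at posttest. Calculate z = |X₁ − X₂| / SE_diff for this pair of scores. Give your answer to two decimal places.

σ = 67.24^(1/2) = 8.2000
The standard error of measurement is 8.2000×√(1 − 0.8450) ≈ 8.2000×0.3937 ≈ 3.2283.
SE_diff = √2 × SEM ≈ 4.5656
z = |6 − 15| / 4.5656 = 9 / 4.5656 ≈ 1.9713

1.97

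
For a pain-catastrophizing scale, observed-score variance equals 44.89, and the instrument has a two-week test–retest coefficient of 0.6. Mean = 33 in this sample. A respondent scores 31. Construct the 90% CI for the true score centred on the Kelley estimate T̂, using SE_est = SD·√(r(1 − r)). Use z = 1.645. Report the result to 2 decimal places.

[26.40, 37.20]

σ = 44.89^(1/2) = 6.7000
T̂ = r·X + (1 − r)·M = 0.6000·31 + 0.4000·33 = 18.6000 + 13.2000 ≈ 31.8000
SE_est = SD · √(r(1 − r)) = 6.7000 · √0.2400 ≈ 6.7000 · 0.4899 ≈ 3.2823
CI = 31.8000 ± 1.645 · 3.2823 → [26.4006, 37.1994]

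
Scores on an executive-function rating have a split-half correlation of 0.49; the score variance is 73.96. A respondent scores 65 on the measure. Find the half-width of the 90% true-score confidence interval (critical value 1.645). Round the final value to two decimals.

8.28

SD = √73.96 ≈ 8.6000
r_full = 2·0.49 / (1 + 0.49) ≈ 0.6577
SEM = 8.6000 * √(1 − 0.6577) = 8.6000 * √0.3423 ≈ 8.6000 * 0.5850 ≈ 5.0314
Margin = 1.645 * 5.0314 ≈ 8.2767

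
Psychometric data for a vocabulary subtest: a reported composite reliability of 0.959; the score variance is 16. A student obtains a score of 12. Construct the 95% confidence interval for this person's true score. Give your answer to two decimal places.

SD = √16 ≈ 4.000
SEM = 4.000 · √(1 − 0.959) = 4.000 · √0.041 ≈ 4.000 · 0.202 ≈ 0.810
Margin = 1.96 · 0.810 ≈ 1.587
95% CI: 12 ± 1.587 = [10.413, 13.587]

[10.41, 13.59]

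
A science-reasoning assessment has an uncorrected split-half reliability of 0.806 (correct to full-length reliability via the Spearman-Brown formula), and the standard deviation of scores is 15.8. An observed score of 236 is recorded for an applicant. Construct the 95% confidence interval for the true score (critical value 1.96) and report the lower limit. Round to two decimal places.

r_full = 2·0.806 / (1 + 0.806) ≈ 0.8926
SEM = 15.8000 · √(1 − 0.8926) = 15.8000 · √0.1074 ≈ 15.8000 · 0.3277 ≈ 5.1784
1.96 · SEM ≈ 10.1497
Lower bound: 236 − 10.1497 = 225.8503

225.85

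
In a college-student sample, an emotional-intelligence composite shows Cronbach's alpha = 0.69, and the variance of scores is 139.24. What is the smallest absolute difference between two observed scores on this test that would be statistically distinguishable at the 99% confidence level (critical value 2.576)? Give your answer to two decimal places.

23.93

σ = 139.24^(1/2) = 11.800
SEM = 11.800 · √(1 − 0.690) = 11.800 · √0.310 ≃ 11.800 · 0.557 ≃ 6.570
SE_diff = √2 · SEM ≃ 9.291
Minimum reliable difference = 2.576 · SE_diff ≃ 2.576 · 9.291 ≃ 23.934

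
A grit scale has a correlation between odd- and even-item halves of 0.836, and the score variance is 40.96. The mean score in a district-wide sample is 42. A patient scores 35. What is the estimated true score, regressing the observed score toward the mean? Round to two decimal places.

Spearman-Brown: r = 2(0.836) / (1 + 0.836) = 1.6720 / 1.8360 ≈ 0.9107
T̂ = 0.9107(35) + 0.0893(42) ≈ 35.6253

35.63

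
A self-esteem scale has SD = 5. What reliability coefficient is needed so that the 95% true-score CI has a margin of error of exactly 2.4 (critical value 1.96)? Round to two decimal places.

0.94

Required SEM = 2.4 / 1.96 ≈ 1.2245
r = 1 − (SEM / SD)² = 1 − (1.2245 / 5)² ≈ 1 − 0.0600 ≈ 0.9400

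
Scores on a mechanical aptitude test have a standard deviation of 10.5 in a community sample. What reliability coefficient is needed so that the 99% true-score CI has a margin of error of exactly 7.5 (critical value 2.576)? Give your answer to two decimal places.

SEM needed = half-width / z = 7.5/2.576 ≈ 2.911
Required reliability = 1 − (SEM/SD)² = 1 − 0.077 ≈ 0.923

0.92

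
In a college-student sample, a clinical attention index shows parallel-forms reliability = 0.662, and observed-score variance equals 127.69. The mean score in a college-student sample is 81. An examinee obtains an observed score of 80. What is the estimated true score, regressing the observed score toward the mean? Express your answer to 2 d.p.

T̂ = 0.6620(80) + 0.3380(81) ≈ 80.3380

80.34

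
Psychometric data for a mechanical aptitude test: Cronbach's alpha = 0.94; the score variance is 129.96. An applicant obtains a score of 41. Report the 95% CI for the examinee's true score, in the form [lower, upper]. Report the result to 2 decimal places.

SD = √129.96 = 11.4000
SEM = 11.4000×√(1 − 0.9400) ≈ 2.7924
Margin = 1.96 × 2.7924 ≈ 5.4731
95% CI: 41 ± 5.4731 = [35.5269, 46.4731]

[35.53, 46.47]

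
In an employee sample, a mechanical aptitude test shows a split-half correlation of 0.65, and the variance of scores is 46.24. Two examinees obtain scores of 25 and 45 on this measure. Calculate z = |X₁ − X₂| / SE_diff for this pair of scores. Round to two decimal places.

SD = √46.24 ≈ 6.8000
Full-length reliability (Spearman-Brown) = 2(0.65)/(1+0.65) ≈ 0.7879
The standard error of measurement is 6.8000·√(1 − 0.7879) ≈ 6.8000·0.4606 ≈ 3.1319.
SE_diff = √2 · SEM ≈ 4.4291
z = 20 / 4.4291 ≈ 4.5156

4.52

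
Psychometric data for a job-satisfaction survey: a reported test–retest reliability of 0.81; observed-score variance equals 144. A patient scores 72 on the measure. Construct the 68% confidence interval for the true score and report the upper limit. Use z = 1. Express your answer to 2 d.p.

SD = √144 = 12.000
SEM = 12.000×√(1 − 0.810) ≃ 5.231
1 × SEM ≃ 5.231
Upper bound: 72 + 5.231 = 77.231

77.23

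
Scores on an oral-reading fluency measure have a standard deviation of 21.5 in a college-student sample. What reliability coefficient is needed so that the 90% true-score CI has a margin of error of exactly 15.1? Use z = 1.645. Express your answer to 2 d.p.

0.82

Required SEM = 15.1 / 1.645 ≈ 9.17933
r = 1 − (SEM / SD)² = 1 − (9.17933 / 21.5)² ≈ 1 − 0.18228 ≈ 0.81772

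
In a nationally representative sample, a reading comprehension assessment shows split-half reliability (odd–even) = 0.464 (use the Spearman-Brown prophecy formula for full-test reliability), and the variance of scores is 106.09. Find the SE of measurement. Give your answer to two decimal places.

SD = √106.09 ≈ 10.3000
Spearman-Brown: r = 2(0.464) / (1 + 0.464) = 0.9280 / 1.4640 ≈ 0.6339
The standard error of measurement is 10.3000×√(1 − 0.6339) ≈ 10.3000×0.6051 ≈ 6.2323.

6.23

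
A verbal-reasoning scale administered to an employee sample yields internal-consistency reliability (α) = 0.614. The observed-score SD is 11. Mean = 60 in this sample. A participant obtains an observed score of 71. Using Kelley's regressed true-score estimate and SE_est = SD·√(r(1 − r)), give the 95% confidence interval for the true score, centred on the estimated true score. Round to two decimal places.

[56.26, 77.25]

T̂ = r·X + (1 − r)·M = 0.6140·71 + 0.3860·60 = 43.5940 + 23.1600 ≈ 66.7540
SE_est = SD · √(r(1 − r)) = 11.0000 · √0.2370 ≈ 11.0000 · 0.4868 ≈ 5.3551
CI = 66.7540 ± 1.96 · 5.3551 → [56.2579, 77.2501]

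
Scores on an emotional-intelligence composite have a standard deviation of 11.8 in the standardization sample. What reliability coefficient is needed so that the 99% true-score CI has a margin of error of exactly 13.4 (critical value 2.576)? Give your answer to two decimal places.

Required SEM = 13.4 / 2.576 ≈ 5.202
r = 1 − (SEM / SD)² = 1 − (5.202 / 11.8)² ≈ 1 − 0.194 ≈ 0.806

0.81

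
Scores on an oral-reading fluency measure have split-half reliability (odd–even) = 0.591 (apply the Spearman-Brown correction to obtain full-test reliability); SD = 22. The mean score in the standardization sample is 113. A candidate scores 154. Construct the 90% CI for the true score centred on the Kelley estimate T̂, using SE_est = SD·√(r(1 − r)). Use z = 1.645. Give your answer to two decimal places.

Full-length reliability (Spearman-Brown) = 2(0.591)/(1+0.591) ≈ 0.743
Estimated true score = 0.743×154 + (1 − 0.743)×113 ≈ 143.460
SE_est = 22.000×√(0.743×0.257) ≈ 9.614
CI = 143.460 ± 1.645 × 9.614 → [127.644, 159.276]

[127.64, 159.28]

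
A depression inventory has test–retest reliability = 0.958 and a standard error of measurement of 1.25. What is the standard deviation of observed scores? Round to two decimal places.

SD = 1.25 / √(1 − 0.958) ≈ 6.099

6.10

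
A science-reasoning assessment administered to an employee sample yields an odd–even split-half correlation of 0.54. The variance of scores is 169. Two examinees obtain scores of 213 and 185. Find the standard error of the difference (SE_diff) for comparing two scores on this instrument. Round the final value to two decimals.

10.05

σ = 169^(1/2) = 13.000
Full-length reliability (Spearman-Brown) = 2(0.54)/(1+0.54) ≈ 0.701
SEM = 13.000 · √(1 − 0.701) = 13.000 · √0.299 ≈ 13.000 · 0.547 ≈ 7.105
SE_diff = SEM · √2 ≈ 7.105 · 1.414 ≈ 10.048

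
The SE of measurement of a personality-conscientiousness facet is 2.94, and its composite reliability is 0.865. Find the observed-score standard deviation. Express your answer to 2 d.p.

8.00

SD = 2.94 / √(1 − 0.865) ≈ 8.00167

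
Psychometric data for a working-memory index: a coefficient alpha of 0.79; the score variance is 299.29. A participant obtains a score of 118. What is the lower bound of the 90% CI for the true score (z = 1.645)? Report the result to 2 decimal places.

104.96

σ = 299.29^(1/2) = 17.300
SEM = 17.300 * √(1 − 0.790) = 17.300 * √0.210 ≃ 17.300 * 0.458 ≃ 7.928
Half-width = 1.645*7.928 ≃ 13.041
Lower limit = 118 − 13.041 ≃ 104.959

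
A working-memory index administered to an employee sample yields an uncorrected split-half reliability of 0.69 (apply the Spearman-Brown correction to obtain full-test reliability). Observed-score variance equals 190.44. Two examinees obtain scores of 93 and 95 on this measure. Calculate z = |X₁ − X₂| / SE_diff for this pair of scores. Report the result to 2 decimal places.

0.24

σ = 190.44^(1/2) = 13.8000
r_full = 2·0.69 / (1 + 0.69) ≈ 0.8166
SEM = 13.8000·√(1 − 0.8166) ≈ 5.9104
Standard error of the difference = 5.9104·√2 ≈ 8.3586
z = 2 / 8.3586 ≈ 0.2393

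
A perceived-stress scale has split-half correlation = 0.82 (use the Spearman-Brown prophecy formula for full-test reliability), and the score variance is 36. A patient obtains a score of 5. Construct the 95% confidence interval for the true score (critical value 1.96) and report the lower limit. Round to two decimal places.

SD = √36 ≈ 6.000
r_full = 2·0.82 / (1 + 0.82) ≈ 0.901
The standard error of measurement is 6.000·√(1 − 0.901) ≈ 6.000·0.314 ≈ 1.887.
1.96 · SEM ≈ 3.698
Lower limit = 5 − 3.698 ≈ 1.302

1.30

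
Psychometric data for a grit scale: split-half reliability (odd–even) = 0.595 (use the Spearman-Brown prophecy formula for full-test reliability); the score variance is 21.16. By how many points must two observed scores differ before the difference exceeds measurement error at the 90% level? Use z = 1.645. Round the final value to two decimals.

σ = 21.16^(1/2) = 4.60000
Spearman-Brown: r = 2(0.595) / (1 + 0.595) = 1.19000 / 1.59500 ≈ 0.74608
The standard error of measurement is 4.60000×√(1 − 0.74608) ≈ 4.60000×0.50390 ≈ 2.31795.
SE_diff = √2 × SEM ≈ 3.27808
Minimum reliable difference = 1.645 × SE_diff ≈ 1.645 × 3.27808 ≈ 5.39245

5.39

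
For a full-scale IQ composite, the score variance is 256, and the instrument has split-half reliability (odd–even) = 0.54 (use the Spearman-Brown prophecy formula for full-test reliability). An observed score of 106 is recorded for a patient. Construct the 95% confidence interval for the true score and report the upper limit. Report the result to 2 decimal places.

SD = √256 = 16.000
r_full = 2·0.54 / (1 + 0.54) ≈ 0.701
SEM = 16.000 * √(1 − 0.701) = 16.000 * √0.299 ≈ 16.000 * 0.547 ≈ 8.745
Margin = 1.96 * 8.745 ≈ 17.139
Upper limit = 106 + 17.139 ≈ 123.139

123.14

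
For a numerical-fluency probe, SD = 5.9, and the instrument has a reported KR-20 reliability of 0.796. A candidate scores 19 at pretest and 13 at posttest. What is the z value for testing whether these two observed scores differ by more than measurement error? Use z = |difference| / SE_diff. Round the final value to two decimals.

1.59

SEM = 5.90000 × √(1 − 0.79600) = 5.90000 × √0.20400 ≈ 5.90000 × 0.45166 ≈ 2.66482
SE_diff = SEM × √2 ≈ 2.66482 × 1.41421 ≈ 3.76862
z = 6 / 3.76862 ≈ 1.59210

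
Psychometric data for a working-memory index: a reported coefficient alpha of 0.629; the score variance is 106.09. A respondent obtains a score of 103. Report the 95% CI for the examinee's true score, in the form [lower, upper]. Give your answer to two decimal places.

[90.70, 115.30]

σ = 106.09^(1/2) = 10.30000
SEM = 10.30000 * √(1 − 0.62900) = 10.30000 * √0.37100 ≃ 10.30000 * 0.60910 ≃ 6.27371
Margin = 1.96 * 6.27371 ≃ 12.29646
CI = 103 ± 12.29646 → [90.70354, 115.29646]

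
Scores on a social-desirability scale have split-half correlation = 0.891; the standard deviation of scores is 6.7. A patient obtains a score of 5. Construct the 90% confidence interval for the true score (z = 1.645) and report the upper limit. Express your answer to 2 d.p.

7.65

Spearman-Brown: r = 2(0.891) / (1 + 0.891) = 1.7820 / 1.8910 ≈ 0.9424
SEM = 6.7000×√(1 − 0.9424) ≈ 1.6086
1.645 × SEM ≈ 2.6461
Upper bound: 5 + 2.6461 = 7.6461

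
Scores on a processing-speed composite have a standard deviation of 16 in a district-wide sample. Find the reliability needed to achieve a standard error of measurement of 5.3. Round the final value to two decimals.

0.89

r = 1 − (5.3000/16)² ≈ 1 − 0.1097 ≈ 0.8903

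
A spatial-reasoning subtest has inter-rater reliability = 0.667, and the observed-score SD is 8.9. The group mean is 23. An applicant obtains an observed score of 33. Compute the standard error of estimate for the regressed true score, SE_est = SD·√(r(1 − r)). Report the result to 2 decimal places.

SE_est = SD × √(r(1 − r)) = 8.900 × √0.222 ≃ 8.900 × 0.471 ≃ 4.194

4.19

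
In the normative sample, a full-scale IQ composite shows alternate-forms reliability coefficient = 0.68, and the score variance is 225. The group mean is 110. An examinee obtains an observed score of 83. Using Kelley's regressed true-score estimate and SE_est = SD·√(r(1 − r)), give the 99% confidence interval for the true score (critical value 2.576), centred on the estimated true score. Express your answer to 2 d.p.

[73.62, 109.66]

SD = √225 = 15.0000
T̂ = r·X + (1 − r)·M = 0.6800*83 + 0.3200*110 = 56.4400 + 35.2000 ≈ 91.6400
SE_est = 15.0000*√(0.6800*0.3200) ≈ 6.9971
CI = 91.6400 ± 2.576 * 6.9971 → [73.6154, 109.6646]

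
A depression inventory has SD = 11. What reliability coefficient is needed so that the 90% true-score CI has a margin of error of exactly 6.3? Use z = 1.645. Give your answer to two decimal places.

Required SEM = 6.3 / 1.645 ≈ 3.830
Required reliability = 1 − (SEM/SD)² = 1 − 0.121 ≈ 0.879

0.88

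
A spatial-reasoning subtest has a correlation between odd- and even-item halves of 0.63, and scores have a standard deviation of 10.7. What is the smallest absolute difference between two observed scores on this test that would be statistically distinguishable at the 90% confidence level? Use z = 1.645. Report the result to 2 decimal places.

r_full = 2·0.63 / (1 + 0.63) ≃ 0.7730
SEM = 10.7000·√(1 − 0.7730) ≃ 5.0979
SE_diff = SEM · √2 ≃ 5.0979 · 1.4142 ≃ 7.2095
Smallest detectable difference = 1.645·7.2095 ≃ 11.8596

11.86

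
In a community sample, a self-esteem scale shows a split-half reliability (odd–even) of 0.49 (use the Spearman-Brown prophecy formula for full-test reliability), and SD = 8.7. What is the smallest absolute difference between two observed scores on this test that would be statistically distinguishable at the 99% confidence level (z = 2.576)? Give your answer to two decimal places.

r_full = 2·0.49 / (1 + 0.49) ≃ 0.6577
SEM = 8.7000 * √(1 − 0.6577) = 8.7000 * √0.3423 ≃ 8.7000 * 0.5850 ≃ 5.0899
Standard error of the difference = 5.0899·√2 ≃ 7.1982
Smallest detectable difference = 2.576*7.1982 ≃ 18.5427

18.54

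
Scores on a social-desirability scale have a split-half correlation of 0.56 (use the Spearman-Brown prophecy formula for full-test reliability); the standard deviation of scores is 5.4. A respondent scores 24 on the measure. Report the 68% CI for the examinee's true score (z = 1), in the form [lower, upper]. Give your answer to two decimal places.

r_full = 2·0.56 / (1 + 0.56) ≃ 0.71795
The standard error of measurement is 5.40000×√(1 − 0.71795) ≃ 5.40000×0.53109 ≃ 2.86786.
Half-width = 1×2.86786 ≃ 2.86786
68% CI: 24 ± 2.86786 = [21.13214, 26.86786]

[21.13, 26.87]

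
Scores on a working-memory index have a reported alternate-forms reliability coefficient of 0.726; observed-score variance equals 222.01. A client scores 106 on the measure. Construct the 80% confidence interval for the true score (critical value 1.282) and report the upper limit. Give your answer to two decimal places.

σ = 222.01^(1/2) = 14.90000
SEM = 14.90000·√(1 − 0.72600) ≈ 7.79941
Half-width = 1.282·7.79941 ≈ 9.99884
Upper bound: 106 + 9.99884 = 115.99884

116.00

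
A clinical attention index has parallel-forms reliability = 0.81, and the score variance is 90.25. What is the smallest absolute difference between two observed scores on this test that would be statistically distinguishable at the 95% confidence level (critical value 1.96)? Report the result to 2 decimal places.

SD = √90.25 = 9.500
SEM = 9.500*√(1 − 0.810) ≈ 4.141
Standard error of the difference = 4.141·√2 ≈ 5.856
Smallest detectable difference = 1.96*5.856 ≈ 11.478

11.48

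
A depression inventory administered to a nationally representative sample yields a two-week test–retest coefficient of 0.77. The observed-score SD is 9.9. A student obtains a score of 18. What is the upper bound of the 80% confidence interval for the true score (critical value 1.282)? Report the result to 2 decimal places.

The standard error of measurement is 9.900×√(1 − 0.770) ≃ 9.900×0.480 ≃ 4.748.
1.282 × SEM ≃ 6.087
Upper limit = 18 + 6.087 ≃ 24.087

24.09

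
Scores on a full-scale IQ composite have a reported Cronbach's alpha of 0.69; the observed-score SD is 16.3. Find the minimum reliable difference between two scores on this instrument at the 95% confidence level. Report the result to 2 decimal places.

25.16

SEM = 16.30000*√(1 − 0.69000) ≃ 9.07546
Standard error of the difference = 9.07546·√2 ≃ 12.83463
Minimum reliable difference = 1.96 * SE_diff ≃ 1.96 * 12.83463 ≃ 25.15588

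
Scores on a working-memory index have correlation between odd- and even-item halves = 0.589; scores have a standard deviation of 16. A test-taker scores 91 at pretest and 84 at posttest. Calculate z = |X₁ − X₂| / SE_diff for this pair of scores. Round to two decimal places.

0.61

r_full = 2·0.589 / (1 + 0.589) ≈ 0.741
SEM = 16.000×√(1 − 0.741) ≈ 8.137
SE_diff = √2 × SEM ≈ 11.508
z = |91 − 84| / 11.508 = 7 / 11.508 ≈ 0.608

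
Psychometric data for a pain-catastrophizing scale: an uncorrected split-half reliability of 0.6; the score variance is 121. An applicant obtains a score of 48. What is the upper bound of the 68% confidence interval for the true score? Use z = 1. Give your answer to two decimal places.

σ = 121^(1/2) = 11.0000
r_full = 2·0.6 / (1 + 0.6) ≈ 0.7500
SEM = 11.0000 * √(1 − 0.7500) = 11.0000 * √0.2500 ≈ 11.0000 * 0.5000 ≈ 5.5000
Half-width = 1*5.5000 ≈ 5.5000
Upper limit = 48 + 5.5000 ≈ 53.5000

53.50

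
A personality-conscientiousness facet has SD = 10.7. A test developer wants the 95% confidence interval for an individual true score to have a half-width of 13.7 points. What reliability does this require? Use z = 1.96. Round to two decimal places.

0.57

SEM needed = half-width / z = 13.7/1.96 ≈ 6.9898
r = 1 − (SEM / SD)² = 1 − (6.9898 / 10.7)² ≈ 1 − 0.4267 ≈ 0.5733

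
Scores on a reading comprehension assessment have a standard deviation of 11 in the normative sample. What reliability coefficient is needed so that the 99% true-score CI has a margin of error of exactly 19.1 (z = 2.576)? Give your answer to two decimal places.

0.55

Required SEM = 19.1 / 2.576 ≃ 7.4146
r = 1 − (7.4146/11)² ≃ 1 − 0.4543 ≃ 0.5457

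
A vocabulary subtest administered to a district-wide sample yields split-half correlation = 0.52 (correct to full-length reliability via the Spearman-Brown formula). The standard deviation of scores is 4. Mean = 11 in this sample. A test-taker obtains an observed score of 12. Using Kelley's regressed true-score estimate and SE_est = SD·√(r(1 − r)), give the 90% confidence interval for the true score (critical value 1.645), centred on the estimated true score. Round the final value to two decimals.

[8.63, 14.74]

r_full = 2·0.52 / (1 + 0.52) ≃ 0.68421
T̂ = 0.68421(12) + 0.31579(11) ≃ 11.68421
SE_est = SD · √(r(1 − r)) = 4.00000 · √0.21607 ≃ 4.00000 · 0.46483 ≃ 1.85932
90% CI: 11.68421 ± 3.05858 ≃ (8.62563, 14.74279)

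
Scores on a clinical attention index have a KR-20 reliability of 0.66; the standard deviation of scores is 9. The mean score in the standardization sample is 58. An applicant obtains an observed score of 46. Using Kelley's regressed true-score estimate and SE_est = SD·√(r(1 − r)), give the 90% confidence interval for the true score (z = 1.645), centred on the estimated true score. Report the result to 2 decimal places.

[43.07, 57.09]

Estimated true score = 0.6600·46 + (1 − 0.6600)·58 ≃ 50.0800
SE_est = SD · √(r(1 − r)) = 9.0000 · √0.2244 ≃ 9.0000 · 0.4737 ≃ 4.2634
90% CI: 50.0800 ± 7.0133 ≃ (43.0667, 57.0933)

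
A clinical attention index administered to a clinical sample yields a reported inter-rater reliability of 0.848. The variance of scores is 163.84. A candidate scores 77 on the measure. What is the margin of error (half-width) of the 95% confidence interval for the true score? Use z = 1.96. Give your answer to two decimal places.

SD = √163.84 ≈ 12.80000
SEM = 12.80000 * √(1 − 0.84800) = 12.80000 * √0.15200 ≈ 12.80000 * 0.38987 ≈ 4.99036
Margin = 1.96 * 4.99036 ≈ 9.78110

9.78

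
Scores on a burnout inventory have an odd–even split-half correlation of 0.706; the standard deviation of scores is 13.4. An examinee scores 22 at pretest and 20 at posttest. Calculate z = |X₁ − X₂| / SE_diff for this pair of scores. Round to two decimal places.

0.25

Full-length reliability (Spearman-Brown) = 2(0.706)/(1+0.706) ≈ 0.82767
SEM = 13.40000*√(1 − 0.82767) ≈ 5.56274
SE_diff = SEM * √2 ≈ 5.56274 * 1.41421 ≈ 7.86691
z = |22 − 20| / 7.86691 = 2 / 7.86691 ≈ 0.25423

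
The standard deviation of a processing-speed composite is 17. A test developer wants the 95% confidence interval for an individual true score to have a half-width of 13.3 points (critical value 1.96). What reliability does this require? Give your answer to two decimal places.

0.84

SEM needed = half-width / z = 13.3/1.96 ≈ 6.7857
r = 1 − (6.7857/17)² ≈ 1 − 0.1593 ≈ 0.8407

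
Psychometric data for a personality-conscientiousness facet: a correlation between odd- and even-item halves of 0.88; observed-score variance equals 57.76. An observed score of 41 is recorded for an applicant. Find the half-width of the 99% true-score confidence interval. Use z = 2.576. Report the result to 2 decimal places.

SD = √57.76 ≈ 7.6000
Spearman-Brown: r = 2(0.88) / (1 + 0.88) = 1.7600 / 1.8800 ≈ 0.9362
SEM = 7.6000×√(1 − 0.9362) ≈ 1.9201
Half-width = 2.576×1.9201 ≈ 4.9462

4.95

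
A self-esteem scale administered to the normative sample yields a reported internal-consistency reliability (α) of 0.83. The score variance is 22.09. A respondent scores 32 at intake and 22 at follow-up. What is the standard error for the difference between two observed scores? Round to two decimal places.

2.74

SD = √22.09 ≈ 4.700
The standard error of measurement is 4.700×√(1 − 0.830) ≈ 4.700×0.412 ≈ 1.938.
SE_diff = SEM × √2 ≈ 1.938 × 1.414 ≈ 2.741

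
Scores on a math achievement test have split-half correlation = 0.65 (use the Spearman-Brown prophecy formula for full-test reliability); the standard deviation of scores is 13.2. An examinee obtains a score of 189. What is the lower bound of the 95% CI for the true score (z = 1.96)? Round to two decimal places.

r_full = 2·0.65 / (1 + 0.65) ≈ 0.7879
SEM = 13.2000 · √(1 − 0.7879) = 13.2000 · √0.2121 ≈ 13.2000 · 0.4606 ≈ 6.0795
1.96 · SEM ≈ 11.9158
Lower limit = 189 − 11.9158 ≈ 177.0842

177.08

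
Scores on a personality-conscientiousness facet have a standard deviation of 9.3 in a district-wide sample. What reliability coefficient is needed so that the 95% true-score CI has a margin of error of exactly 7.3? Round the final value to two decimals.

0.84

Required SEM = 7.3 / 1.96 ≃ 3.724
r = 1 − (3.724/9.3)² ≃ 1 − 0.160 ≃ 0.840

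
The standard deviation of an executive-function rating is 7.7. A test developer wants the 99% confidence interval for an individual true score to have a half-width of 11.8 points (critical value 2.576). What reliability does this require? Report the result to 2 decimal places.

SEM needed = half-width / z = 11.8/2.576 ≈ 4.5807
Required reliability = 1 − (SEM/SD)² = 1 − 0.3539 ≈ 0.6461

0.65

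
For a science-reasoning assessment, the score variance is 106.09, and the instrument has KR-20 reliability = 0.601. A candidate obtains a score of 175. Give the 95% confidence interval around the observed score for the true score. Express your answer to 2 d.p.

[162.25, 187.75]

σ = 106.09^(1/2) = 10.3000
SEM = 10.3000 * √(1 − 0.6010) = 10.3000 * √0.3990 ≈ 10.3000 * 0.6317 ≈ 6.5061
1.96 * SEM ≈ 12.7520
CI = 175 ± 12.7520 → [162.2480, 187.7520]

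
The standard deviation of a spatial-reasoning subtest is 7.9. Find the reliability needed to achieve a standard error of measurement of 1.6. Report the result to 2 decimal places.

0.96

r = 1 − (SEM / SD)² = 1 − (1.600 / 7.9)² ≈ 1 − 0.041 ≈ 0.959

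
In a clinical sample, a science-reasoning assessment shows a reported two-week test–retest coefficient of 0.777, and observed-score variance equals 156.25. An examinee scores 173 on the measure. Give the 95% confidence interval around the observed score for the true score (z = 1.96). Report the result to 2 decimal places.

[161.43, 184.57]

SD = √156.25 = 12.50000
SEM = 12.50000 × √(1 − 0.77700) = 12.50000 × √0.22300 ≈ 12.50000 × 0.47223 ≈ 5.90286
Half-width = 1.96×5.90286 ≈ 11.56960
Interval: (161.43040, 184.56960)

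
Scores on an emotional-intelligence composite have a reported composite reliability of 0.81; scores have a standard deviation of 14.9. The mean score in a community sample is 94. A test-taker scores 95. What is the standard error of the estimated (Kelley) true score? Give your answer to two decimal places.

5.85

SE_est = SD · √(r(1 − r)) = 14.90000 · √0.15390 ≈ 14.90000 · 0.39230 ≈ 5.84528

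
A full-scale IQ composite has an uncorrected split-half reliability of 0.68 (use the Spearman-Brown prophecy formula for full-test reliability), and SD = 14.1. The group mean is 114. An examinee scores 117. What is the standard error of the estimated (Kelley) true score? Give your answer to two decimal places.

5.54

Spearman-Brown: r = 2(0.68) / (1 + 0.68) = 1.360 / 1.680 ≈ 0.810
SE_est = 14.100×√(0.810×0.190) ≈ 5.537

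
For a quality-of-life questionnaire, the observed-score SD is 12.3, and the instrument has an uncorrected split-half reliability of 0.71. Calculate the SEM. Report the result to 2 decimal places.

Spearman-Brown: r = 2(0.71) / (1 + 0.71) = 1.4200 / 1.7100 ≈ 0.8304
The standard error of measurement is 12.3000*√(1 − 0.8304) ≈ 12.3000*0.4118 ≈ 5.0653.

5.07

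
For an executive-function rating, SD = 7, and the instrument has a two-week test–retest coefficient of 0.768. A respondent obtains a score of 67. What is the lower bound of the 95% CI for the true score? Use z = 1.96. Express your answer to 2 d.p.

SEM = 7.000 * √(1 − 0.768) = 7.000 * √0.232 ≈ 7.000 * 0.482 ≈ 3.372
1.96 * SEM ≈ 6.608
Lower limit = 67 − 6.608 ≈ 60.392

60.39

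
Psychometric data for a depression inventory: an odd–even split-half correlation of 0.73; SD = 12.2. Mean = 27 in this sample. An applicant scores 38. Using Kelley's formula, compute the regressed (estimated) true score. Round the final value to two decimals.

r_full = 2·0.73 / (1 + 0.73) ≈ 0.8439
T̂ = r·X + (1 − r)·M = 0.8439*38 + 0.1561*27 ≈ 32.0694 + 4.2139 ≈ 36.2832

36.28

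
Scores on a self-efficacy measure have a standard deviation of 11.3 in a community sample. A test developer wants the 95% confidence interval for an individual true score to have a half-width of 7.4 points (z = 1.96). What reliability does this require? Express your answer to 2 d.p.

0.89

SEM needed = half-width / z = 7.4/1.96 ≈ 3.7755
Required reliability = 1 − (SEM/SD)² = 1 − 0.1116 ≈ 0.8884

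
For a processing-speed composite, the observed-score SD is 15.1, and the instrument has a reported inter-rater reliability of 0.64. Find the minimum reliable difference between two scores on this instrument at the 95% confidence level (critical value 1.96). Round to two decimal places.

25.11

The standard error of measurement is 15.1000·√(1 − 0.6400) ≈ 15.1000·0.6000 ≈ 9.0600.
SE_diff = √2 · SEM ≈ 12.8128
Smallest detectable difference = 1.96·12.8128 ≈ 25.1130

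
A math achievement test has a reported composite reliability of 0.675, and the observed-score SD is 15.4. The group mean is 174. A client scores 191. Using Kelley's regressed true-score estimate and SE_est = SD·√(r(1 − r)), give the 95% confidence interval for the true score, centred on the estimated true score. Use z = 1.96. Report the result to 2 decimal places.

[171.34, 199.61]

Estimated true score = 0.6750×191 + (1 − 0.6750)×174 ≃ 185.4750
SE_est = 15.4000×√(0.6750×0.3250) ≃ 7.2130
95% CI: 185.4750 ± 14.1374 ≃ (171.3376, 199.6124)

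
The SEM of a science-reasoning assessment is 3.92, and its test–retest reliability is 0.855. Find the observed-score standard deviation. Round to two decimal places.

SD = 3.92 / √(1 − 0.855) ≈ 10.2944

10.29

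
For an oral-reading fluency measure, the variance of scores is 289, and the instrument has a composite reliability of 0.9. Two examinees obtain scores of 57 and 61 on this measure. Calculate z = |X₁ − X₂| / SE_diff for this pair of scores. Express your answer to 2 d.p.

0.53

SD = √289 ≈ 17.00000
SEM = 17.00000*√(1 − 0.90000) ≈ 5.37587
SE_diff = √2 * SEM ≈ 7.60263
z = |57 − 61| / 7.60263 = 4 / 7.60263 ≈ 0.52613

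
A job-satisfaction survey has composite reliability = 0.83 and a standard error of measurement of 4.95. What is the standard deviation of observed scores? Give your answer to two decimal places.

SD = 4.95 / √(1 − 0.83) ≃ 12.006

12.01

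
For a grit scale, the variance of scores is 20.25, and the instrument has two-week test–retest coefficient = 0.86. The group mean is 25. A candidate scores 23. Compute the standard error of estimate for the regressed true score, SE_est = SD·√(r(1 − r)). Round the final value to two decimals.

1.56

SD = √20.25 = 4.500
SE_est = SD · √(r(1 − r)) = 4.500 · √0.120 ≃ 4.500 · 0.347 ≃ 1.561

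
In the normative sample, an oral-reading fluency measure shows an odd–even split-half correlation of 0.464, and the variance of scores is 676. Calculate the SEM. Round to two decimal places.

15.73

SD = √676 = 26.00000
r_full = 2·0.464 / (1 + 0.464) ≃ 0.63388
SEM = 26.00000 · √(1 − 0.63388) = 26.00000 · √0.36612 ≃ 26.00000 · 0.60508 ≃ 15.73205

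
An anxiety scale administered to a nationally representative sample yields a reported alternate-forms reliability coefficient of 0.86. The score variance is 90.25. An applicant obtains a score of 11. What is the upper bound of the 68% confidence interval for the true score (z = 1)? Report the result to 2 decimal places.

14.55

SD = √90.25 = 9.50000
SEM = 9.50000*√(1 − 0.86000) ≈ 3.55457
Margin = 1 * 3.55457 ≈ 3.55457
Upper limit = 11 + 3.55457 ≈ 14.55457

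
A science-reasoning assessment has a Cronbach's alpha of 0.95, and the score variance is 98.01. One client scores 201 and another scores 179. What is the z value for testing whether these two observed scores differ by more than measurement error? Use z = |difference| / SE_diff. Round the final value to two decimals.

SD = √98.01 ≈ 9.9000
SEM = 9.9000·√(1 − 0.9500) ≈ 2.2137
SE_diff = √2 · SEM ≈ 3.1307
z = |201 − 179| / 3.1307 = 22 / 3.1307 ≈ 7.0273

7.03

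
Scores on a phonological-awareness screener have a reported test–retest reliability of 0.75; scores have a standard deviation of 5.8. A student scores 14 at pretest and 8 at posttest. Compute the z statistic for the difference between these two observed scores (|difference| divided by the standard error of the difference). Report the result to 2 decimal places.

SEM = 5.8000·√(1 − 0.7500) ≈ 2.9000
Standard error of the difference = 2.9000·√2 ≈ 4.1012
z = |14 − 8| / 4.1012 = 6 / 4.1012 ≈ 1.4630

1.46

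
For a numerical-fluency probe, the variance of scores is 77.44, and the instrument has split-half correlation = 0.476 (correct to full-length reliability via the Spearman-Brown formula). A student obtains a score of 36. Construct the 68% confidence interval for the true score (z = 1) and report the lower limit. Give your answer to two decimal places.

30.76

SD = √77.44 ≈ 8.8000
Full-length reliability (Spearman-Brown) = 2(0.476)/(1+0.476) ≈ 0.6450
SEM = 8.8000*√(1 − 0.6450) ≈ 5.2433
Margin = 1 * 5.2433 ≈ 5.2433
Lower bound: 36 − 5.2433 = 30.7567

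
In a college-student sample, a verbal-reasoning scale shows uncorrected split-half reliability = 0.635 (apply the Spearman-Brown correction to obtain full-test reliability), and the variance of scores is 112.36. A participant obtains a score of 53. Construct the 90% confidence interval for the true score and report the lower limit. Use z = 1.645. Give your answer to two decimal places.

σ = 112.36^(1/2) = 10.6000
Full-length reliability (Spearman-Brown) = 2(0.635)/(1+0.635) ≈ 0.7768
SEM = 10.6000 * √(1 − 0.7768) = 10.6000 * √0.2232 ≈ 10.6000 * 0.4725 ≈ 5.0083
Margin = 1.645 * 5.0083 ≈ 8.2387
Lower bound: 53 − 8.2387 = 44.7613

44.76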